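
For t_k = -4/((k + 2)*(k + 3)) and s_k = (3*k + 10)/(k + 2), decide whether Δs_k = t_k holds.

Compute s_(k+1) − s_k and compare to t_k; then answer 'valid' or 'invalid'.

valid; difference matches t_k

s_(k+1) = (3*k + 13)/(k + 3)
s_(k+1) − s_k = -4/(k**2 + 5*k + 6)
(s_(k+1) − s_k) − t_k = 0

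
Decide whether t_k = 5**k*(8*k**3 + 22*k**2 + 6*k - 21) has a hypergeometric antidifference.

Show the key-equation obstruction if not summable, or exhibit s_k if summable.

Yes. s_k = 5**k*(2*k**3 - 2*k**2 - k - 4).

Ratio r(k) = 5*(8*k**3 + 46*k**2 + 74*k + 15)/(8*k**3 + 22*k**2 + 6*k - 21).
Factor: A=5; B=1; C=k**3 + 11*k**2/4 + 3*k/4 - 21/8.
Solve (5)·f(k+1) − (1)·f(k) = k**3 + 11*k**2/4 + 3*k/4 - 21/8.
From deg A=0, deg B=0, deg C=3: d=3.
Coefficient equations give f(k) = (2*k**3 - 2*k**2 - k - 4)/8.
Get s_k = R·t_k = 5**k*(2*k**3 - 2*k**2 - k - 4) with R(k) = B(k−1)f(k)/C(k) = (2*k**3 - 2*k**2 - k - 4)/(8*k**3 + 22*k**2 + 6*k - 21).
Verify: 5**k*(8*k**3 + 22*k**2 + 6*k - 21) matches t_k.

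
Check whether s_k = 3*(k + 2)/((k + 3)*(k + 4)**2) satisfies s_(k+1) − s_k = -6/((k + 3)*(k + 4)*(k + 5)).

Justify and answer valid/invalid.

Invalid: residual 6*(3*k + 13)/(k**5 + 21*k**4 + 175*k**3 + 723*k**2 + 1480*k + 1200) ≠ 0.

s_(k+1) = 3*(k + 3)/((k + 4)*(k + 5)**2)
s_(k+1) − s_k = 3*(-(k + 2)*(k + 5)**2 + (k + 3)**2*(k + 4))/((k + 3)*(k + 4)**2*(k + 5)**2)
(s_(k+1) − s_k) − t_k = 6*(3*k + 13)/(k**5 + 21*k**4 + 175*k**3 + 723*k**2 + 1480*k + 1200)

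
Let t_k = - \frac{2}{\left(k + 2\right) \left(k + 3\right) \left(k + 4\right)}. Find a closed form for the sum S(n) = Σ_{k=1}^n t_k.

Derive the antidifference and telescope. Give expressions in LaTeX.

S(n) = \frac{n \left(- n - 7\right)}{12 \left(n^{2} + 7 n + 12\right)}

t_(k+1)/t_k = (k + 2)/(k + 5).
So A=k + 2 and B=k + 5, with C=1.
Set up (k + 2)·f(k+1) − (k + 4)·f(k) − (1) = 0.
Degrees (1,1,0) ⇒ d ≤ 2.
Match coefficients ⇒ f(k) = k*(k + 5)/12.
Then R = B(k−1)f/C = k*(k + 4)*(k + 5)/12, so s_k = R(k)·t_k = k*(-k - 5)/(6*(k + 2)*(k + 3)).
Δs = -2/(k**3 + 9*k**2 + 26*k + 24), as required.
Evaluate: s_(n+1) = (-n**2 - 7*n - 6)/(6*(n**2 + 7*n + 12)); subtract s_(1) = -1/12 ⇒ S(n) = n*(-n - 7)/(12*(n**2 + 7*n + 12)).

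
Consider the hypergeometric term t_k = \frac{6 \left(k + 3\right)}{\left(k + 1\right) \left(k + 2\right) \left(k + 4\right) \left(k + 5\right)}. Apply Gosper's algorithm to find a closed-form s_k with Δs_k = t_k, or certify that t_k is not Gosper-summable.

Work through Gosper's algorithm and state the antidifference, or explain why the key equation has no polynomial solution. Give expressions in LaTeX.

Ratio r(k) = (k + 1)*(k + 4)**2/((k + 3)**2*(k + 6)).
A = k + 1, B = k + 6, C = k**2 + 6*k + 9.
f must satisfy (k + 1)·f(k+1) − (k + 5)·f(k) = k**2 + 6*k + 9.
d = 4 from the (1,1,2) case.
Solving with deg f ≤ 4: f(k) = k*(k + 2)*(k + 3)*(k + 5)/8.
So s_k = (B(k−1)f/C)·t_k = (k*(k + 2)*(k + 5)**2/(8*(k + 3)))·t_k = 3*k*(k + 5)/(4*(k**2 + 5*k + 4)).
Verify: 6*(k + 3)/(k**4 + 12*k**3 + 49*k**2 + 78*k + 40) matches t_k.

s_k = \frac{3 k \left(k + 5\right)}{4 \left(k^{2} + 5 k + 4\right)}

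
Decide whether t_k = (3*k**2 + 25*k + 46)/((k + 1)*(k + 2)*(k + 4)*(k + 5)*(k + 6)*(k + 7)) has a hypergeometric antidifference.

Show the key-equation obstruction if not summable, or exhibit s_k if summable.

The ratio is (k + 1)*(k + 4)*(25*k + 3*(k + 1)**2 + 71)/((k + 3)*(k + 8)*(3*k**2 + 25*k + 46)).
So A=k + 1 and B=k + 8, with C=k**3 + 34*k**2/3 + 121*k/3 + 46.
f must satisfy (k + 1)·f(k+1) − (k + 7)·f(k) = k**3 + 34*k**2/3 + 121*k/3 + 46.
Degrees (1,1,3) ⇒ d ≤ 6.
Solve for f: f(k) = k*(k + 2)*(k + 3)*(k + 5)*(k**2 + 11*k + 34)/72 (degree 6 ≤ 6).
R(k) = B(k−1)·f(k)/C(k) = k*(k + 2)*(k + 5)*(k + 7)*(k**2 + 11*k + 34)/(24*(3*k**2 + 25*k + 46)); s_k = R·t_k = k*(k**2 + 11*k + 34)/(24*(k**3 + 11*k**2 + 34*k + 24)).
Check: Δs_k = (3*k**2 + 25*k + 46)/(k**6 + 25*k**5 + 247*k**4 + 1219*k**3 + 3112*k**2 + 3796*k + 1680). ✓

Yes. s_k = k*(k**2 + 11*k + 34)/(24*(k**3 + 11*k**2 + 34*k + 24)).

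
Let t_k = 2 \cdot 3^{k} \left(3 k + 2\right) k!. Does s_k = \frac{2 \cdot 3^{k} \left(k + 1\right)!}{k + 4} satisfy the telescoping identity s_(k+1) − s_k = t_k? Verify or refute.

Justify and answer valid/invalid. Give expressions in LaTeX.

Invalid: residual - \frac{6 \cdot 3^{k} \left(3 k^{2} + 14 k + 7\right) k!}{\left(k + 4\right) \left(k + 5\right)} ≠ 0.

s_(k+1) = 6*3**k*factorial(k + 2)/(k + 5)
s_(k+1) − s_k = 2*3**k*(3*k**2 + 17*k + 19)*factorial(k + 1)/((k + 4)*(k + 5))
(s_(k+1) − s_k) − t_k = -6*3**k*(3*k**2 + 14*k + 7)*factorial(k)/((k + 4)*(k + 5))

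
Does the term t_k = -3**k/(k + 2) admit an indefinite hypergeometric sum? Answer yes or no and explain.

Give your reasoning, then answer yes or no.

The ratio is 3*(k + 2)/(k + 3).
So A=3*k + 6 and B=k + 3, with C=1.
f must satisfy (3*k + 6)·f(k+1) − (k + 2)·f(k) = 1.
Degrees (1,1,0) ⇒ d ≤ -1.
Negative degree bound (-1): no f exists, t_k not Gosper-summable.

No; the degree bound rules out any f.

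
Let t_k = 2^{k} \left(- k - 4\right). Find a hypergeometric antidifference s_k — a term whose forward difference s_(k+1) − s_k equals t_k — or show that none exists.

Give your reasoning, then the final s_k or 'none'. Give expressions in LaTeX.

s_k = 2^{k} \left(- k - 2\right)

Ratio r(k) = 2*(k + 5)/(k + 4).
Factor: A=2; B=1; C=k + 4.
Solve (2)·f(k+1) − (1)·f(k) = k + 4.
d = 1 from the (0,0,1) case.
Solving with deg f ≤ 1: f(k) = k + 2.
Certificate R = B(k−1)f/C = (k + 2)/(k + 4) gives s_k = 2**k*(-k - 2).
Δs = 2**k*(-k - 4), as required.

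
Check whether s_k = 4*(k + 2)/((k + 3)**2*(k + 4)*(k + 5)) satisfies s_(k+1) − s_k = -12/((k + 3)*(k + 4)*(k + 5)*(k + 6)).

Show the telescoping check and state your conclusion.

Invalid: residual 4*(4*k + 15)/(k**6 + 25*k**5 + 257*k**4 + 1391*k**3 + 4182*k**2 + 6624*k + 4320) ≠ 0.

s_(k+1) = 4*(k + 3)/((k + 4)**2*(k + 5)*(k + 6))
s_(k+1) − s_k = 4*(-(k + 2)*(k + 4)*(k + 6) + (k + 3)**3)/((k + 3)**2*(k + 4)**2*(k + 5)*(k + 6))
(s_(k+1) − s_k) − t_k = 4*(4*k + 15)/(k**6 + 25*k**5 + 257*k**4 + 1391*k**3 + 4182*k**2 + 6624*k + 4320)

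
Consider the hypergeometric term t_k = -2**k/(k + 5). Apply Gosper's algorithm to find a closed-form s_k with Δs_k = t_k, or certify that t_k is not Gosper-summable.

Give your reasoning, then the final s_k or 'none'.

no hypergeometric antidifference exists

The ratio is 2*(k + 5)/(k + 6).
Take A(k)=2*k + 10, B(k)=k + 6, C(k)=1.
Need (2*k + 10)·f(k+1) − (k + 5)·f(k) = 1.
d = -1 from the (1,1,0) case.
Negative degree bound (-1): no f exists, t_k not Gosper-summable.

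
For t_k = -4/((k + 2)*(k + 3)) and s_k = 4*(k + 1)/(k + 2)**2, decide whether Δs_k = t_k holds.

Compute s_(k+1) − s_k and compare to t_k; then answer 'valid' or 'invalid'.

Invalid: residual 4*(2*k + 5)/(k**4 + 10*k**3 + 37*k**2 + 60*k + 36) ≠ 0.

s_(k+1) = 4*(k + 2)/(k + 3)**2
s_(k+1) − s_k = 4*(-(k + 1)*(k + 3)**2 + (k + 2)**3)/((k + 2)**2*(k + 3)**2)
(s_(k+1) − s_k) − t_k = 4*(2*k + 5)/(k**4 + 10*k**3 + 37*k**2 + 60*k + 36)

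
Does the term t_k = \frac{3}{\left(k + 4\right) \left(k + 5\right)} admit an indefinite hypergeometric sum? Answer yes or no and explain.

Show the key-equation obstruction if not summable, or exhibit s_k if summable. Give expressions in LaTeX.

Yes. s_k = \frac{3 k}{4 \left(k + 4\right)}.

The ratio is (k + 4)/(k + 6).
A = k + 4, B = k + 6, C = 1.
Need (k + 4)·f(k+1) − (k + 5)·f(k) = 1.
deg f ≤ 1 (via 1,1,0).
Solving with deg f ≤ 1: f(k) = k/4.
Then R = B(k−1)f/C = k*(k + 5)/4, so s_k = R(k)·t_k = 3*k/(4*(k + 4)).
Verify: 3/(k**2 + 9*k + 20) matches t_k.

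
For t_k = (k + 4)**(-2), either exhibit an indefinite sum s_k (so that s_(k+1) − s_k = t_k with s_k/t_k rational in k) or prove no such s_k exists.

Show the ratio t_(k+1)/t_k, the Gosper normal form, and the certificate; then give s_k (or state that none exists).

t_(k+1)/t_k = (k + 4)**2/(k + 5)**2.
Factor: A=k**2 + 8*k + 16; B=k**2 + 10*k + 25; C=1.
Set up (k**2 + 8*k + 16)·f(k+1) − (k**2 + 8*k + 16)·f(k) − (1) = 0.
d = 0 from the (2,2,0) case.
Generic f = c0 gives residual -1; -1 = 0 cannot hold, so t_k is not Gosper-summable.

not Gosper-summable; s_k does not exist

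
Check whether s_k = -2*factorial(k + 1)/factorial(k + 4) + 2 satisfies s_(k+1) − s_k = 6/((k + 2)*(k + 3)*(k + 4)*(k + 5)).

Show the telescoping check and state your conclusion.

valid; difference matches t_k

s_(k+1) = -2*factorial(k + 2)/factorial(k + 5) + 2
s_(k+1) − s_k = 6/((k + 2)*(k + 3)*(k + 4)*(k + 5))
(s_(k+1) − s_k) − t_k = 0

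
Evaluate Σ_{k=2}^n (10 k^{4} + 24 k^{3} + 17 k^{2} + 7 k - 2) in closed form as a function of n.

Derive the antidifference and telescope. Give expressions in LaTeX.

Step 1: r(k) = (10*k**4 + 64*k**3 + 149*k**2 + 153*k + 56)/(10*k**4 + 24*k**3 + 17*k**2 + 7*k - 2).
Factor: A=1; B=1; C=k**4 + 12*k**3/5 + 17*k**2/10 + 7*k/10 - 1/5.
Set up (1)·f(k+1) − (1)·f(k) − (k**4 + 12*k**3/5 + 17*k**2/10 + 7*k/10 - 1/5) = 0.
From deg A=0, deg B=0, deg C=4: d=5.
A polynomial solution: f(k) = k*(2*k**4 + k**3 - 3*k**2 + k - 3)/10.
Then R = B(k−1)f/C = k*(2*k**4 + k**3 - 3*k**2 + k - 3)/(10*k**4 + 24*k**3 + 17*k**2 + 7*k - 2), so s_k = R(k)·t_k = k*(2*k**4 + k**3 - 3*k**2 + k - 3).
Check: Δs_k = 10*k**4 + 24*k**3 + 17*k**2 + 7*k - 2. ✓
Telescope: S(n) = s_(n+1) − s_(2) = 2*n**5 + 11*n**4 + 21*n**3 + 18*n**2 + 4*n - 2 − (54) = 2*n**5 + 11*n**4 + 21*n**3 + 18*n**2 + 4*n - 56.

S(n) = 2 n^{5} + 11 n^{4} + 21 n^{3} + 18 n^{2} + 4 n - 56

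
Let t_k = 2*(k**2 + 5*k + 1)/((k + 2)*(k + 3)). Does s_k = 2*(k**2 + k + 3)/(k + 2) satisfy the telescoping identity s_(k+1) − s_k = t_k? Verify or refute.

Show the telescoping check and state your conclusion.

s_(k+1) = 2*(k**2 + 3*k + 5)/(k + 3)
s_(k+1) − s_k = 2*(k**2 + 5*k + 1)/(k**2 + 5*k + 6)
(s_(k+1) − s_k) − t_k = 0

Valid — Δs_k = t_k.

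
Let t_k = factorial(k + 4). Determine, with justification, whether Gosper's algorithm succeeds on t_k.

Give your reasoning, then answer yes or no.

No — negative degree bound, so no certificate f.

The ratio is k + 5.
Normal form (A,B,C) = (k + 5, 1, 1).
Key eq: (k + 5)·f(k+1) = (1)·f(k) + (1).
d = -1 from the (1,0,0) case.
Bound -1 < 0, so the key equation has no polynomial solution.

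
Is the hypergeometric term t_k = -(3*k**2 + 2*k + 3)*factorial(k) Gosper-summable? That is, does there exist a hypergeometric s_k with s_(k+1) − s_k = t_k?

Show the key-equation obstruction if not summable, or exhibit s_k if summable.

r(k) = (k + 1)*(2*k + 3*(k + 1)**2 + 5)/(3*k**2 + 2*k + 3) after simplifying.
Normal form (A,B,C) = (k + 1, 1, k**2 + 2*k/3 + 1).
Solve (k + 1)·f(k+1) − (1)·f(k) = k**2 + 2*k/3 + 1.
Bound: deg f ≤ 1.
A polynomial solution: f(k) = (3*k - 1)/3.
Get s_k = R·t_k = -(3*k - 1)*factorial(k) with R(k) = B(k−1)f(k)/C(k) = (3*k - 1)/(3*k**2 + 2*k + 3).
Verify: -(3*k**2 + 2*k + 3)*factorial(k) matches t_k.

Yes. s_k = -(3*k - 1)*factorial(k).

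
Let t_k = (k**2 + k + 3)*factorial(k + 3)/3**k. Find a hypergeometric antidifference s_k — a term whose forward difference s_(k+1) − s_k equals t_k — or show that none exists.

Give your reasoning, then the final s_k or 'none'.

s_k = 3**(1 - k)*(k - 1)*factorial(k + 3)

Compute t_(k+1)/t_k: get (k + 4)*(k + (k + 1)**2 + 4)/(3*(k**2 + k + 3)).
Take A(k)=k/3 + 4/3, B(k)=1, C(k)=k**2 + k + 3.
Key eq: (k/3 + 4/3)·f(k+1) = (1)·f(k) + (k**2 + k + 3).
deg f ≤ 1 (via 1,0,2).
Solving with deg f ≤ 1: f(k) = 3*(k - 1).
So s_k = (B(k−1)f/C)·t_k = (3*(k - 1)/(k**2 + k + 3))·t_k = 3**(1 - k)*(k - 1)*factorial(k + 3).
Δs = (k**2 + k + 3)*factorial(k + 3)/3**k, as required.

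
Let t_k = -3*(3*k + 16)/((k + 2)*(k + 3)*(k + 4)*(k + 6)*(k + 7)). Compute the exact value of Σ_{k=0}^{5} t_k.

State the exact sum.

Σ = -23/288

Step 1: r(k) = (k + 2)*(k + 6)*(3*k + 19)/((k + 5)*(k + 8)*(3*k + 16)).
Gosper form: A/B · C(k+1)/C(k) with A=k + 2, B=k + 8, C=k**2 + 31*k/3 + 80/3.
Key eq: (k + 2)·f(k+1) = (k + 7)·f(k) + (k**2 + 31*k/3 + 80/3).
Bound: deg f ≤ 5.
A polynomial solution: f(k) = k*(k + 4)*(k + 5)*(k**2 + 11*k + 36)/108.
Get s_k = R·t_k = k*(-k**2 - 11*k - 36)/(12*(k**3 + 11*k**2 + 36*k + 36)) with R(k) = B(k−1)f(k)/C(k) = k*(k + 4)*(k + 7)*(k**2 + 11*k + 36)/(36*(3*k + 16)).
Δs = 3*(-3*k - 16)/(k**5 + 22*k**4 + 185*k**3 + 740*k**2 + 1404*k + 1008), as required.
Σ_(k=0)^(5) t_k = s_(6) − s_(0) = -23/288 − (0) = -23/288.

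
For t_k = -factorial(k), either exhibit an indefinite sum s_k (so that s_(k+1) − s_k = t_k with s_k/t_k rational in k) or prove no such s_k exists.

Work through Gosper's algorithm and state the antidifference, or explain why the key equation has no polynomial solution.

none (Gosper's algorithm certifies no s_k)

The ratio is k + 1.
Take A(k)=k + 1, B(k)=1, C(k)=1.
Need (k + 1)·f(k+1) − (1)·f(k) = 1.
Bound: deg f ≤ -1.
Negative degree bound (-1): no f exists, t_k not Gosper-summable.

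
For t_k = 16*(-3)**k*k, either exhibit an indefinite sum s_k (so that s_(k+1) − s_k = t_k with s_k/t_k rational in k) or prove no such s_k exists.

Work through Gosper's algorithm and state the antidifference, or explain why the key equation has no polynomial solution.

s_k = (-3)**k*(3 - 4*k)

Ratio r(k) = -3 - 3/k.
Normal form (A,B,C) = (-3, 1, k).
Set up (-3)·f(k+1) − (1)·f(k) − (k) = 0.
deg f ≤ 1 (via 0,0,1).
Solving with deg f ≤ 1: f(k) = -(4*k - 3)/16.
Get s_k = R·t_k = (-3)**k*(3 - 4*k) with R(k) = B(k−1)f(k)/C(k) = -(4*k - 3)/(16*k).
s_(k+1) − s_k = 16*(-3)**k*k = t_k.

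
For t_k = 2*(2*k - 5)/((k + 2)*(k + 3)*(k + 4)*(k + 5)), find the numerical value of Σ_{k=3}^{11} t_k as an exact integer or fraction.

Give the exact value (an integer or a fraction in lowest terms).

Σ = 1/80

Compute t_(k+1)/t_k: get (k + 2)*(2*k - 3)/((k + 6)*(2*k - 5)).
Factor: A=k + 2; B=k + 6; C=k - 5/2.
Key eq: (k + 2)·f(k+1) = (k + 5)·f(k) + (k - 5/2).
deg f ≤ 3 (via 1,1,1).
Coefficient equations give f(k) = -k*(k**2 + 9*k + 50)/48.
Then R = B(k−1)f/C = -k*(k + 5)*(k**2 + 9*k + 50)/(24*(2*k - 5)), so s_k = R(k)·t_k = k*(-k**2 - 9*k - 50)/(12*(k + 2)*(k + 3)*(k + 4)).
Check: Δs_k = 2*(2*k - 5)/(k**4 + 14*k**3 + 71*k**2 + 154*k + 120). ✓
Telescoping: Σ = s_(12) − s_(3) = -151/1680 − (-43/420) = 1/80.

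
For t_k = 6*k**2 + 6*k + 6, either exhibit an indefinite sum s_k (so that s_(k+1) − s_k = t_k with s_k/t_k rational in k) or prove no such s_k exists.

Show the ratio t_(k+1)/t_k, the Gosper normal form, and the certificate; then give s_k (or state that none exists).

r(k) = (k + (k + 1)**2 + 2)/(k**2 + k + 1) after simplifying.
A = 1, B = 1, C = k**2 + k + 1.
Key eq: (1)·f(k+1) = (1)·f(k) + (k**2 + k + 1).
d = 3 from the (0,0,2) case.
Match coefficients ⇒ f(k) = k*(k**2 + 2)/3.
So s_k = (B(k−1)f/C)·t_k = (k*(k**2 + 2)/(3*(k**2 + k + 1)))·t_k = 2*k*(k**2 + 2).
Verify: 6*k**2 + 6*k + 6 matches t_k.

s_k = 2*k*(k**2 + 2)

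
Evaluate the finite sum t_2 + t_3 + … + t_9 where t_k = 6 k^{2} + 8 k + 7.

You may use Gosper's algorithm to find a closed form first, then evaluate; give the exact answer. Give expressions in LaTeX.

Σ = 2112

t_(k+1)/t_k = (6*k**2 + 20*k + 21)/(6*k**2 + 8*k + 7).
Factor: A=1; B=1; C=k**2 + 4*k/3 + 7/6.
Key eq: (1)·f(k+1) = (1)·f(k) + (k**2 + 4*k/3 + 7/6).
Bound: deg f ≤ 3.
A polynomial solution: f(k) = k*(2*k**2 + k + 4)/6.
Certificate R = B(k−1)f/C = k*(2*k**2 + k + 4)/(6*k**2 + 8*k + 7) gives s_k = k*(2*k**2 + k + 4).
Δs = 6*k**2 + 8*k + 7, as required.
Evaluate s at k=10 and k=2: 2140 and 28; difference 2112.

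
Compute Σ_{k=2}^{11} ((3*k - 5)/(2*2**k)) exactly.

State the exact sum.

Σ = 2031/2048

Compute t_(k+1)/t_k: get (3*k - 2)/(2*(3*k - 5)).
Factor: A=1/2; B=1; C=k - 5/3.
f must satisfy (1/2)·f(k+1) − (1)·f(k) = k - 5/3.
Bound: deg f ≤ 1.
Solving with deg f ≤ 1: f(k) = -2*(3*k - 2)/3.
Certificate R = B(k−1)f/C = -2*(3*k - 2)/(3*k - 5) gives s_k = (2 - 3*k)/2**k.
Check: Δs_k = (3*k - 5)/(2*2**k). ✓
Sum = s_(12) − s_(2); s_(12) = -17/2048, s_(2) = -1 ⇒ 2031/2048.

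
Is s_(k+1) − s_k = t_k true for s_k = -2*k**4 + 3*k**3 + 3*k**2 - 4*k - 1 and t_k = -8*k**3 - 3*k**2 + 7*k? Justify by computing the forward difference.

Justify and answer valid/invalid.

Valid — Δs_k = t_k.

s_(k+1) = -2*k**4 - 5*k**3 + 3*k - 1
s_(k+1) − s_k = k*(-8*k**2 - 3*k + 7)
(s_(k+1) − s_k) − t_k = 0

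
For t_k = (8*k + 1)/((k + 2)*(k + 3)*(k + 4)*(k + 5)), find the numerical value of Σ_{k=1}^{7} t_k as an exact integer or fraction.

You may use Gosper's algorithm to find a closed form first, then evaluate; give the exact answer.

Σ = 119/1320

t_(k+1)/t_k = (k + 2)*(8*k + 9)/((k + 6)*(8*k + 1)).
So A=k + 2 and B=k + 6, with C=k + 1/8.
Solve (k + 2)·f(k+1) − (k + 5)·f(k) = k + 1/8.
deg f ≤ 3 (via 1,1,1).
Solve for f: f(k) = k*(k**2 + 9*k - 6)/64 (degree 3 ≤ 3).
Get s_k = R·t_k = k*(k**2 + 9*k - 6)/(8*(k + 2)*(k + 3)*(k + 4)) with R(k) = B(k−1)f(k)/C(k) = k*(k + 5)*(k**2 + 9*k - 6)/(8*(8*k + 1)).
s_(k+1) − s_k = (8*k + 1)/(k**4 + 14*k**3 + 71*k**2 + 154*k + 120) = t_k.
Evaluate s at k=8 and k=1: 13/132 and 1/120; difference 119/1320.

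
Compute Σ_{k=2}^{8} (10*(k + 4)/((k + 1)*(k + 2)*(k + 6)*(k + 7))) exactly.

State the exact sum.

Compute t_(k+1)/t_k: get (k + 1)*(k + 5)*(k + 6)/((k + 3)*(k + 4)*(k + 8)).
So A=k + 1 and B=k + 8, with C=k**4 + 16*k**3 + 95*k**2 + 248*k + 240.
f must satisfy (k + 1)·f(k+1) − (k + 7)·f(k) = k**4 + 16*k**3 + 95*k**2 + 248*k + 240.
From deg A=1, deg B=1, deg C=4: d=6.
Solving with deg f ≤ 6: f(k) = k*(k + 2)*(k + 3)*(k + 4)*(k + 5)*(k + 7)/12.
Certificate R = B(k−1)f/C = k*(k + 2)*(k + 7)**2/(12*(k + 4)) gives s_k = 5*k*(k + 7)/(6*(k**2 + 7*k + 6)).
Check: Δs_k = 10*(k + 4)/(k**4 + 16*k**3 + 83*k**2 + 152*k + 84). ✓
Σ_(k=2)^(8) t_k = s_(9) − s_(2) = 4/5 − (5/8) = 7/40.

Σ = 7/40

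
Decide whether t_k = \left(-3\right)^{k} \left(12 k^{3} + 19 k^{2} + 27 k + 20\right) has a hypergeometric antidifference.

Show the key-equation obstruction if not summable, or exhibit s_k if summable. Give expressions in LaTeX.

Yes. s_k = \left(-3\right)^{k} \left(- 3 k^{3} + 2 k^{2} - 3 k - 2\right).

Ratio r(k) = 3*(-12*k**3 - 55*k**2 - 101*k - 78)/(12*k**3 + 19*k**2 + 27*k + 20).
Take A(k)=-3, B(k)=1, C(k)=k**3 + 19*k**2/12 + 9*k/4 + 5/3.
f must satisfy (-3)·f(k+1) − (1)·f(k) = k**3 + 19*k**2/12 + 9*k/4 + 5/3.
From deg A=0, deg B=0, deg C=3: d=3.
Solve for f: f(k) = -(3*k**3 - 2*k**2 + 3*k + 2)/12 (degree 3 ≤ 3).
So s_k = (B(k−1)f/C)·t_k = (-(3*k**3 - 2*k**2 + 3*k + 2)/((k + 1)*(12*k**2 + 7*k + 20)))·t_k = (-3)**k*(-3*k**3 + 2*k**2 - 3*k - 2).
s_(k+1) − s_k = (-3)**k*(12*k**3 + 19*k**2 + 27*k + 20) = t_k.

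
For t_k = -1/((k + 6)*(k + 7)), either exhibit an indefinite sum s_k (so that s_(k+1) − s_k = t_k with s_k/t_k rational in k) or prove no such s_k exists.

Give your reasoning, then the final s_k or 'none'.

s_k = -k/(6*k + 36)

Ratio r(k) = (k + 6)/(k + 8).
Factor: A=k + 6; B=k + 8; C=1.
Need (k + 6)·f(k+1) − (k + 7)·f(k) = 1.
deg f ≤ 1 (via 1,1,0).
Match coefficients ⇒ f(k) = k/6.
So s_k = (B(k−1)f/C)·t_k = (k*(k + 7)/6)·t_k = -k/(6*k + 36).
s_(k+1) − s_k = -1/(k**2 + 13*k + 42) = t_k.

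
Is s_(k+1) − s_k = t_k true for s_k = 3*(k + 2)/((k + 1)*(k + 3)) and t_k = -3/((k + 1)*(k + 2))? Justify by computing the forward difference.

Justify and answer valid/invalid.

s_(k+1) = 3*(k + 3)/((k + 2)*(k + 4))
s_(k+1) − s_k = 3*(-k**2 - 5*k - 7)/(k**4 + 10*k**3 + 35*k**2 + 50*k + 24)
(s_(k+1) − s_k) − t_k = 3*(2*k + 5)/(k**4 + 10*k**3 + 35*k**2 + 50*k + 24)

Invalid: residual 3*(2*k + 5)/(k**4 + 10*k**3 + 35*k**2 + 50*k + 24) ≠ 0.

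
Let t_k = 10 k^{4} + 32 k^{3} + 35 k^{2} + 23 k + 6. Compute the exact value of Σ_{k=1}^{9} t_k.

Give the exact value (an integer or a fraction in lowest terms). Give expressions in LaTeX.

Σ = 229194

The ratio is (10*k**4 + 72*k**3 + 191*k**2 + 229*k + 106)/(10*k**4 + 32*k**3 + 35*k**2 + 23*k + 6).
So A=1 and B=1, with C=k**4 + 16*k**3/5 + 7*k**2/2 + 23*k/10 + 3/5.
Set up (1)·f(k+1) − (1)·f(k) − (k**4 + 16*k**3/5 + 7*k**2/2 + 23*k/10 + 3/5) = 0.
Bound: deg f ≤ 5.
Coefficient equations give f(k) = k**2*(k + 2)*(2*k**2 - k + 1)/10.
So s_k = (B(k−1)f/C)·t_k = (k**2*(k + 2)*(2*k**2 - k + 1)/(10*k**4 + 32*k**3 + 35*k**2 + 23*k + 6))·t_k = k**2*(2*k**3 + 3*k**2 - k + 2).
Δs = 10*k**4 + 32*k**3 + 35*k**2 + 23*k + 6, as required.
Sum = s_(10) − s_(1); s_(10) = 229200, s_(1) = 6 ⇒ 229194.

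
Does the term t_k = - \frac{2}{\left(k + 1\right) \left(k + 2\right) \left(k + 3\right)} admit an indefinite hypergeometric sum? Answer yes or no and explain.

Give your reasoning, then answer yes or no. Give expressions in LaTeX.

t_(k+1)/t_k = (k + 1)/(k + 4).
Take A(k)=k + 1, B(k)=k + 4, C(k)=1.
Set up (k + 1)·f(k+1) − (k + 3)·f(k) − (1) = 0.
Degrees (1,1,0) ⇒ d ≤ 2.
Match coefficients ⇒ f(k) = k*(k + 3)/4.
Get s_k = R·t_k = k*(-k - 3)/(2*(k + 1)*(k + 2)) with R(k) = B(k−1)f(k)/C(k) = k*(k + 3)**2/4.
Check: Δs_k = -2/(k**3 + 6*k**2 + 11*k + 6). ✓

Yes. s_k = \frac{k \left(- k - 3\right)}{2 \left(k + 1\right) \left(k + 2\right)}.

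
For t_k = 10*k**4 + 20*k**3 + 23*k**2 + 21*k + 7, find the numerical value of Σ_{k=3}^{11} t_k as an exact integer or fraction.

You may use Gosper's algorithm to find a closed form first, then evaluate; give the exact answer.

t_(k+1)/t_k = (10*k**4 + 60*k**3 + 143*k**2 + 167*k + 81)/(10*k**4 + 20*k**3 + 23*k**2 + 21*k + 7).
Factor: A=1; B=1; C=k**4 + 2*k**3 + 23*k**2/10 + 21*k/10 + 7/10.
Set up (1)·f(k+1) − (1)·f(k) − (k**4 + 2*k**3 + 23*k**2/10 + 21*k/10 + 7/10) = 0.
Bound: deg f ≤ 5.
Match coefficients ⇒ f(k) = k**2*(2*k**3 + k + 4)/10.
So s_k = (B(k−1)f/C)·t_k = (k**2*(2*k**3 + k + 4)/(10*k**4 + 20*k**3 + 23*k**2 + 21*k + 7))·t_k = k**2*(2*k**3 + k + 4).
s_(k+1) − s_k = 10*k**4 + 20*k**3 + 23*k**2 + 21*k + 7 = t_k.
Evaluate s at k=12 and k=3: 499968 and 549; difference 499419.

Σ = 499419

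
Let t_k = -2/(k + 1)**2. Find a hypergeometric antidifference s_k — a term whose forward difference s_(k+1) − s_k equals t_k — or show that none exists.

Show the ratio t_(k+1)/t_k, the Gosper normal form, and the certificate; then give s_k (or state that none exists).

r(k) = (k + 1)**2/(k + 2)**2 after simplifying.
A = k**2 + 2*k + 1, B = k**2 + 4*k + 4, C = 1.
Set up (k**2 + 2*k + 1)·f(k+1) − (k**2 + 2*k + 1)·f(k) − (1) = 0.
Bound: deg f ≤ 0.
Put f(k) = c0: A·f(k+1) − B(k−1)·f(k) − C = -1; need -1 = 0 — inconsistent ⇒ no f, not summable.

not Gosper-summable; s_k does not exist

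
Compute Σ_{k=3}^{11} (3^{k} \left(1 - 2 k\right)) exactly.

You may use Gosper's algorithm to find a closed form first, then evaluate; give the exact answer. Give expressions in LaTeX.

Σ = -5314383

Step 1: r(k) = 3*(2*k + 1)/(2*k - 1).
Normal form (A,B,C) = (3, 1, k - 1/2).
Need (3)·f(k+1) − (1)·f(k) = k - 1/2.
From deg A=0, deg B=0, deg C=1: d=1.
Match coefficients ⇒ f(k) = (k - 2)/2.
Get s_k = R·t_k = 3**k*(2 - k) with R(k) = B(k−1)f(k)/C(k) = (k - 2)/(2*k - 1).
s_(k+1) − s_k = 3**k*(1 - 2*k) = t_k.
Evaluate s at k=12 and k=3: -5314410 and -27; difference -5314383.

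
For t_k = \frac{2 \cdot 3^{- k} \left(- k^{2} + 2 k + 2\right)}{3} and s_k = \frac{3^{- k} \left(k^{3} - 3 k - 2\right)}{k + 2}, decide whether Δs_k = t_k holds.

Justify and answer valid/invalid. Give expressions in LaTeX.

Invalid: residual \frac{3^{- k} \left(2 k^{3} + 3 k^{2} - 15 k - 14\right)}{3 \left(k^{2} + 5 k + 6\right)} ≠ 0.

s_(k+1) = (-3*k + (k + 1)**3 - 5)/(3*3**k*(k + 3))
s_(k+1) − s_k = (-2*k**4 - 4*k**3 + 15*k**2 + 29*k + 10)/(3*3**k*(k**2 + 5*k + 6))
(s_(k+1) − s_k) − t_k = (2*k**3 + 3*k**2 - 15*k - 14)/(3*3**k*(k**2 + 5*k + 6))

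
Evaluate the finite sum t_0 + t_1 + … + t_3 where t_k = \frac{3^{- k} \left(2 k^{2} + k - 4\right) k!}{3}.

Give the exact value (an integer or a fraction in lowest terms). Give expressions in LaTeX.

Ratio r(k) = (k + 1)*(k + 2*(k + 1)**2 - 3)/(3*(2*k**2 + k - 4)).
Normal form (A,B,C) = (k/3 + 1/3, 1, k**2 + k/2 - 2).
Set up (k/3 + 1/3)·f(k+1) − (1)·f(k) − (k**2 + k/2 - 2) = 0.
d = 1 from the (1,0,2) case.
Solve for f: f(k) = 3*(2*k + 3)/2 (degree 1 ≤ 1).
R(k) = B(k−1)·f(k)/C(k) = 3*(2*k + 3)/(2*k**2 + k - 4); s_k = R·t_k = (2*k + 3)*factorial(k)/3**k.
s_(k+1) − s_k = (2*k**2 + k - 4)*factorial(k)/(3*3**k) = t_k.
Sum = s_(4) − s_(0); s_(4) = 88/27, s_(0) = 3 ⇒ 7/27.

Σ = 7/27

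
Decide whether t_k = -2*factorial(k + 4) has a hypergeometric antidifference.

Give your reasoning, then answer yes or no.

Ratio r(k) = k + 5.
Take A(k)=k + 5, B(k)=1, C(k)=1.
Key eq: (k + 5)·f(k+1) = (1)·f(k) + (1).
deg f ≤ -1 (via 1,0,0).
d = -1 < 0 ⇒ no nonzero polynomial f; not summable.

No — key equation has no polynomial f.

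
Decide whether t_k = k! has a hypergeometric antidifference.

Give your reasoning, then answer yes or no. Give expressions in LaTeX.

Compute t_(k+1)/t_k: get k + 1.
Normal form (A,B,C) = (k + 1, 1, 1).
f must satisfy (k + 1)·f(k+1) − (1)·f(k) = 1.
Degrees (1,0,0) ⇒ d ≤ -1.
d = -1 < 0 ⇒ no nonzero polynomial f; not summable.

No — key equation has no polynomial f.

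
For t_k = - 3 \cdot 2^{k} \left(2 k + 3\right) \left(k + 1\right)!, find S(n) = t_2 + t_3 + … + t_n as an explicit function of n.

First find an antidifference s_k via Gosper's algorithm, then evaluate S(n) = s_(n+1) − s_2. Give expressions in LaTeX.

S(n) = - 6 \cdot 2^{n} \left(n + 2\right)! + 72

Compute t_(k+1)/t_k: get 2*(k + 2)*(2*k + 5)/(2*k + 3).
A = 2*k + 4, B = 1, C = k + 3/2.
Set up (2*k + 4)·f(k+1) − (1)·f(k) − (k + 3/2) = 0.
Bound: deg f ≤ 0.
A polynomial solution: f(k) = 1/2.
Get s_k = R·t_k = -3*2**k*factorial(k + 1) with R(k) = B(k−1)f(k)/C(k) = 1/(2*k + 3).
Verify: -3*2**k*(2*k + 3)*factorial(k + 1) matches t_k.
Evaluate: s_(n+1) = -6*2**n*factorial(n + 2); subtract s_(2) = -72 ⇒ S(n) = -6*2**n*factorial(n + 2) + 72.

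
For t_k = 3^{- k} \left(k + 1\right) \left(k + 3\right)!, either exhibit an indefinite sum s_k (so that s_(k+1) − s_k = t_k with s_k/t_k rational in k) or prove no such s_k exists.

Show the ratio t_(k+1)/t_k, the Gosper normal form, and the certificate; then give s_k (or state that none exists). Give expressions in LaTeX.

s_k = 3^{1 - k} \left(k + 3\right)!

Ratio r(k) = (k + 2)*(k + 4)/(3*(k + 1)).
Take A(k)=k/3 + 4/3, B(k)=1, C(k)=k + 1.
Solve (k/3 + 4/3)·f(k+1) − (1)·f(k) = k + 1.
Degrees (1,0,1) ⇒ d ≤ 0.
Solving with deg f ≤ 0: f(k) = 3.
So s_k = (B(k−1)f/C)·t_k = (3/(k + 1))·t_k = 3**(1 - k)*factorial(k + 3).
s_(k+1) − s_k = (k + 1)*factorial(k + 3)/3**k = t_k.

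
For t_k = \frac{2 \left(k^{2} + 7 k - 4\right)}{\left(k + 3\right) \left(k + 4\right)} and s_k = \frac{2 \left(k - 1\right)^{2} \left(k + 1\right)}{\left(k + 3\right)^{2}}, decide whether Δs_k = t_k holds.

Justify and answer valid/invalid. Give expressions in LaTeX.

s_(k+1) = 2*k**2*(k + 2)/(k + 4)**2
s_(k+1) − s_k = 2*(k**4 + 14*k**3 + 41*k**2 + 8*k - 16)/(k**4 + 14*k**3 + 73*k**2 + 168*k + 144)
(s_(k+1) − s_k) − t_k = 32*(-k**2 - 3*k + 2)/(k**4 + 14*k**3 + 73*k**2 + 168*k + 144)

Invalid: residual \frac{32 \left(- k^{2} - 3 k + 2\right)}{k^{4} + 14 k^{3} + 73 k^{2} + 168 k + 144} ≠ 0.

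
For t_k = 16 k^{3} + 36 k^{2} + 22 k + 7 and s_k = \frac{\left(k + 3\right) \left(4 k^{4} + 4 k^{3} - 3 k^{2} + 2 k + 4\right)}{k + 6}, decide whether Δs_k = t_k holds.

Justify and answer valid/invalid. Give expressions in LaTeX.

s_(k+1) = (4*k**5 + 36*k**4 + 113*k**3 + 156*k**2 + 107*k + 44)/(k + 7)
s_(k+1) − s_k = 2*(8*k**5 + 104*k**4 + 389*k**3 + 541*k**2 + 302*k + 90)/(k**2 + 13*k + 42)
(s_(k+1) − s_k) − t_k = 3*(-12*k**4 - 128*k**3 - 241*k**2 - 137*k - 38)/(k**2 + 13*k + 42)

Invalid: residual \frac{3 \left(- 12 k^{4} - 128 k^{3} - 241 k^{2} - 137 k - 38\right)}{k^{2} + 13 k + 42} ≠ 0.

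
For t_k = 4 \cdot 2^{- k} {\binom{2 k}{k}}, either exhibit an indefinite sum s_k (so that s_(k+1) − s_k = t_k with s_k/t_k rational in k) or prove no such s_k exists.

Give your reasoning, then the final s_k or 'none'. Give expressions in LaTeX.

Ratio r(k) = (2*k + 1)/(k + 1).
So A=2*k + 1 and B=k + 1, with C=1.
Need (2*k + 1)·f(k+1) − (k)·f(k) = 1.
From deg A=1, deg B=1, deg C=0: d=-1.
d = -1 < 0 ⇒ no nonzero polynomial f; not summable.

none — t_k is not Gosper-summable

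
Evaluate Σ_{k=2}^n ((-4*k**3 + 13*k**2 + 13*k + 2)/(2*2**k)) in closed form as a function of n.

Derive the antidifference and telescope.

S(n) = (-10*2**n + 4*n**3 + 11*n**2 + 7*n - 2)/(2*2**n)

r(k) = (4*k**3 - k**2 - 27*k - 24)/(2*(4*k**3 - 13*k**2 - 13*k - 2)) after simplifying.
So A=1/2 and B=1, with C=k**3 - 13*k**2/4 - 13*k/4 - 1/2.
Solve (1/2)·f(k+1) − (1)·f(k) = k**3 - 13*k**2/4 - 13*k/4 - 1/2.
deg f ≤ 3 (via 0,0,3).
Solve for f: f(k) = -(4*k**3 - k**2 - 3*k - 2)/2 (degree 3 ≤ 3).
So s_k = (B(k−1)f/C)·t_k = (-2*(4*k**3 - k**2 - 3*k - 2)/(4*k**3 - 13*k**2 - 13*k - 2))·t_k = (4*k**3 - k**2 - 3*k - 2)/2**k.
Check: Δs_k = (-4*k**3 + 13*k**2 + 13*k + 2)/(2*2**k). ✓
Σ_(k=2)^n t_k = s_(n+1) − s_(2) = (2**(-n - 1)*(4*n**3 + 11*n**2 + 7*n - 2)) − (5), i.e. (-10*2**n + 4*n**3 + 11*n**2 + 7*n - 2)/(2*2**n).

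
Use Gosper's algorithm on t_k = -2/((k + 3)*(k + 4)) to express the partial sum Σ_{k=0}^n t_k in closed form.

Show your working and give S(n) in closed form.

Step 1: r(k) = (k + 3)/(k + 5).
So A=k + 3 and B=k + 5, with C=1.
Need (k + 3)·f(k+1) − (k + 4)·f(k) = 1.
From deg A=1, deg B=1, deg C=0: d=1.
Coefficient equations give f(k) = k/3.
So s_k = (B(k−1)f/C)·t_k = (k*(k + 4)/3)·t_k = -2*k/(3*k + 9).
s_(k+1) − s_k = -2/(k**2 + 7*k + 12) = t_k.
Telescope: S(n) = s_(n+1) − s_(0) = 2*(-n - 1)/(3*(n + 4)) − (0) = 2*(-n - 1)/(3*(n + 4)).

S(n) = 2*(-n - 1)/(3*(n + 4))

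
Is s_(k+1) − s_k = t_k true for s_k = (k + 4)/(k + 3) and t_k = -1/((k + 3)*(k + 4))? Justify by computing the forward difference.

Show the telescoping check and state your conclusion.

Valid — Δs_k = t_k.

s_(k+1) = (k + 5)/(k + 4)
s_(k+1) − s_k = -1/(k**2 + 7*k + 12)
(s_(k+1) − s_k) − t_k = 0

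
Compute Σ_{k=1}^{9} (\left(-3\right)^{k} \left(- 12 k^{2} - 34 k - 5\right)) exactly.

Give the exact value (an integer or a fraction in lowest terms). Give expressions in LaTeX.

Ratio r(k) = 3*(-12*k**2 - 58*k - 51)/(12*k**2 + 34*k + 5).
So A=-3 and B=1, with C=k**2 + 17*k/6 + 5/12.
Solve (-3)·f(k+1) − (1)·f(k) = k**2 + 17*k/6 + 5/12.
Degrees (0,0,2) ⇒ d ≤ 2.
Match coefficients ⇒ f(k) = -(k + 2)*(3*k - 2)/12.
Get s_k = R·t_k = (-3)**k*(3*k**2 + 4*k - 4) with R(k) = B(k−1)f(k)/C(k) = -(k + 2)*(3*k - 2)/(12*k**2 + 34*k + 5).
s_(k+1) − s_k = (-3)**k*(-12*k**2 - 34*k - 5) = t_k.
Sum = s_(10) − s_(1); s_(10) = 19840464, s_(1) = -9 ⇒ 19840473.

Σ = 19840473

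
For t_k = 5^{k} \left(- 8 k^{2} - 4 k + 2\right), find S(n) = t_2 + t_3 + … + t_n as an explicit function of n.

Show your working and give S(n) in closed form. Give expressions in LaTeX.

Ratio r(k) = 5*(4*k**2 + 10*k + 5)/(4*k**2 + 2*k - 1).
Factor: A=5; B=1; C=k**2 + k/2 - 1/4.
Solve (5)·f(k+1) − (1)·f(k) = k**2 + k/2 - 1/4.
d = 2 from the (0,0,2) case.
Coefficient equations give f(k) = (k - 1)**2/4.
Certificate R = B(k−1)f/C = (k - 1)**2/(4*k**2 + 2*k - 1) gives s_k = 2*5**k*(-k**2 + 2*k - 1).
Δs = 5**k*(-8*k**2 - 4*k + 2), as required.
Telescope: S(n) = s_(n+1) − s_(2) = -10*5**n*n**2 − (-50) = -10*5**n*n**2 + 50.

S(n) = - 10 \cdot 5^{n} n^{2} + 50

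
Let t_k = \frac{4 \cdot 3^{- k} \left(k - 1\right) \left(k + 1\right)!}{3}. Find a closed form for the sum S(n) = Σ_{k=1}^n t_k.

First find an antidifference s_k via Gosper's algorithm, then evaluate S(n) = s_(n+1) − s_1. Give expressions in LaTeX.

The ratio is k*(k + 2)/(3*(k - 1)).
Take A(k)=k/3 + 2/3, B(k)=1, C(k)=k - 1.
Set up (k/3 + 2/3)·f(k+1) − (1)·f(k) − (k - 1) = 0.
deg f ≤ 0 (via 1,0,1).
Coefficient equations give f(k) = 3.
Certificate R = B(k−1)f/C = 3/(k - 1) gives s_k = 4*factorial(k + 1)/3**k.
Verify: 4*(k - 1)*factorial(k + 1)/(3*3**k) matches t_k.
Evaluate: s_(n+1) = 4*3**(-n - 1)*factorial(n + 2); subtract s_(1) = 8/3 ⇒ S(n) = -8/3 + 4*factorial(n + 2)/(3*3**n).

S(n) = - \frac{8}{3} + \frac{4 \cdot 3^{- n} \left(n + 2\right)!}{3}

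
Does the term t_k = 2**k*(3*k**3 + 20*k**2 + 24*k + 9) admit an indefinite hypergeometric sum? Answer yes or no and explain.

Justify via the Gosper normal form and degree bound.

The ratio is 2*(3*k**3 + 29*k**2 + 73*k + 56)/(3*k**3 + 20*k**2 + 24*k + 9).
A = 2, B = 1, C = k**3 + 20*k**2/3 + 8*k + 3.
Solve (2)·f(k+1) − (1)·f(k) = k**3 + 20*k**2/3 + 8*k + 3.
Bound: deg f ≤ 3.
Solve for f: f(k) = (3*k**3 + 2*k**2 - 2*k + 3)/3 (degree 3 ≤ 3).
Then R = B(k−1)f/C = (3*k**3 + 2*k**2 - 2*k + 3)/(3*k**3 + 20*k**2 + 24*k + 9), so s_k = R(k)·t_k = 2**k*(3*k**3 + 2*k**2 - 2*k + 3).
s_(k+1) − s_k = 2**k*(3*k**3 + 20*k**2 + 24*k + 9) = t_k.

Yes. s_k = 2**k*(3*k**3 + 2*k**2 - 2*k + 3).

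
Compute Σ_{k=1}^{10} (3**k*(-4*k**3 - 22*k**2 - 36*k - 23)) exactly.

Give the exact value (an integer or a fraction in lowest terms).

Σ = -520457862

Ratio r(k) = 3*(4*k**3 + 34*k**2 + 92*k + 85)/(4*k**3 + 22*k**2 + 36*k + 23).
Normal form (A,B,C) = (3, 1, k**3 + 11*k**2/2 + 9*k + 23/4).
Set up (3)·f(k+1) − (1)·f(k) − (k**3 + 11*k**2/2 + 9*k + 23/4) = 0.
deg f ≤ 3 (via 0,0,3).
A polynomial solution: f(k) = (2*k**3 + 2*k**2 + 3*k + 1)/4.
Certificate R = B(k−1)f/C = (2*k**3 + 2*k**2 + 3*k + 1)/(4*k**3 + 22*k**2 + 36*k + 23) gives s_k = 3**k*(-2*k**3 - 2*k**2 - 3*k - 1).
Check: Δs_k = 3**k*(-4*k**3 - 22*k**2 - 36*k - 23). ✓
Evaluate s at k=11 and k=1: -520457886 and -24; difference -520457862.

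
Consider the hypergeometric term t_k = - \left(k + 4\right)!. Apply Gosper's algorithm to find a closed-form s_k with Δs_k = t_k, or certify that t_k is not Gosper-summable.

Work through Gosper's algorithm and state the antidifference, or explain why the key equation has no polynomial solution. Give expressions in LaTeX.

Compute t_(k+1)/t_k: get k + 5.
A = k + 5, B = 1, C = 1.
Need (k + 5)·f(k+1) − (1)·f(k) = 1.
Bound: deg f ≤ -1.
deg f ≤ -1 is impossible — no certificate.

no hypergeometric antidifference exists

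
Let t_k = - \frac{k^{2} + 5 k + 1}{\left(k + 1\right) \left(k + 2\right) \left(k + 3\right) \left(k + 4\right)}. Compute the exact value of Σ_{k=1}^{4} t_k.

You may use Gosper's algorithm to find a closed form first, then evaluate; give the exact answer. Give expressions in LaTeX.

r(k) = (k + 1)*(5*k + (k + 1)**2 + 6)/((k + 5)*(k**2 + 5*k + 1)) after simplifying.
Normal form (A,B,C) = (k + 1, k + 5, k**2 + 5*k + 1).
Need (k + 1)·f(k+1) − (k + 4)·f(k) = k**2 + 5*k + 1.
deg f ≤ 3 (via 1,1,2).
Solve for f: f(k) = k*(k**2 + 3*k - 1)/3 (degree 3 ≤ 3).
Get s_k = R·t_k = k*(-k**2 - 3*k + 1)/(3*(k + 1)*(k + 2)*(k + 3)) with R(k) = B(k−1)f(k)/C(k) = k*(k + 4)*(k**2 + 3*k - 1)/(3*(k**2 + 5*k + 1)).
s_(k+1) − s_k = (-k**2 - 5*k - 1)/(k**4 + 10*k**3 + 35*k**2 + 50*k + 24) = t_k.
Telescoping: Σ = s_(5) − s_(1) = -65/336 − (-1/24) = -17/112.

Σ = -17/112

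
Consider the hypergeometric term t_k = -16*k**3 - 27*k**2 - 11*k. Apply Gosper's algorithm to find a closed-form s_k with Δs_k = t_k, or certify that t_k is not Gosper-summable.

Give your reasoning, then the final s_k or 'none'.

r(k) = (16*k**2 + 59*k + 54)/(k*(16*k + 11)) after simplifying.
So A=1 and B=1, with C=k**3 + 27*k**2/16 + 11*k/16.
Set up (1)·f(k+1) − (1)·f(k) − (k**3 + 27*k**2/16 + 11*k/16) = 0.
deg f ≤ 4 (via 0,0,3).
A polynomial solution: f(k) = k*(k - 1)*(k + 1)*(4*k + 1)/16.
Then R = B(k−1)f/C = (k - 1)*(4*k + 1)/(16*k + 11), so s_k = R(k)·t_k = k*(-4*k**3 - k**2 + 4*k + 1).
s_(k+1) − s_k = k*(-16*k**2 - 27*k - 11) = t_k.

s_k = k*(-4*k**3 - k**2 + 4*k + 1)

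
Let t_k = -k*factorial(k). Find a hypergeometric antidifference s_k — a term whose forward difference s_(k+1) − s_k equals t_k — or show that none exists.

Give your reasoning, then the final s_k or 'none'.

s_k = -factorial(k)

r(k) = (k + 1)**2/k after simplifying.
A = k + 1, B = 1, C = k.
f must satisfy (k + 1)·f(k+1) − (1)·f(k) = k.
Degrees (1,0,1) ⇒ d ≤ 0.
Solving with deg f ≤ 0: f(k) = 1.
So s_k = (B(k−1)f/C)·t_k = (1/k)·t_k = -factorial(k).
Check: Δs_k = -k*factorial(k). ✓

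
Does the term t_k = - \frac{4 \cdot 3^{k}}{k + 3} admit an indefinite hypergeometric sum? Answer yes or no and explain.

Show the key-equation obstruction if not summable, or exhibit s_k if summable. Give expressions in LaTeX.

Ratio r(k) = 3*(k + 3)/(k + 4).
So A=3*k + 9 and B=k + 4, with C=1.
Need (3*k + 9)·f(k+1) − (k + 3)·f(k) = 1.
d = -1 from the (1,1,0) case.
Bound -1 < 0, so the key equation has no polynomial solution.

No — negative degree bound, so no certificate f.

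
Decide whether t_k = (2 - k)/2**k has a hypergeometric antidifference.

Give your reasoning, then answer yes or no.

Step 1: r(k) = (k - 1)/(2*(k - 2)).
Normal form (A,B,C) = (1/2, 1, k - 2).
f must satisfy (1/2)·f(k+1) − (1)·f(k) = k - 2.
d = 1 from the (0,0,1) case.
Coefficient equations give f(k) = -2*(k - 1).
Then R = B(k−1)f/C = -2*(k - 1)/(k - 2), so s_k = R(k)·t_k = 2**(1 - k)*(k - 1).
Δs = (2 - k)/2**k, as required.

Yes. s_k = 2**(1 - k)*(k - 1).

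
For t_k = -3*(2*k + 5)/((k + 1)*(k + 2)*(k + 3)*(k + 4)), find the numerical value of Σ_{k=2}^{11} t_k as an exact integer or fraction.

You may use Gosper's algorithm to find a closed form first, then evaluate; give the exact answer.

Σ = -12/65

t_(k+1)/t_k = (k + 1)*(2*k + 7)/((k + 5)*(2*k + 5)).
Factor: A=k + 1; B=k + 5; C=k + 5/2.
Key eq: (k + 1)·f(k+1) = (k + 4)·f(k) + (k + 5/2).
deg f ≤ 3 (via 1,1,1).
A polynomial solution: f(k) = k*(k + 2)*(k + 4)/6.
R(k) = B(k−1)·f(k)/C(k) = k*(k + 2)*(k + 4)**2/(3*(2*k + 5)); s_k = R·t_k = k*(-k - 4)/(k**2 + 4*k + 3).
s_(k+1) − s_k = 3*(-2*k - 5)/(k**4 + 10*k**3 + 35*k**2 + 50*k + 24) = t_k.
Telescoping: Σ = s_(12) − s_(2) = -64/65 − (-4/5) = -12/65.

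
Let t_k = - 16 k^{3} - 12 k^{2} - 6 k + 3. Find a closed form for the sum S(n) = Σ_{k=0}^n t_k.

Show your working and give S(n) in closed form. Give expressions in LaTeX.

The ratio is (16*k**3 + 60*k**2 + 78*k + 31)/(16*k**3 + 12*k**2 + 6*k - 3).
Gosper form: A/B · C(k+1)/C(k) with A=1, B=1, C=k**3 + 3*k**2/4 + 3*k/8 - 3/16.
f must satisfy (1)·f(k+1) − (1)·f(k) = k**3 + 3*k**2/4 + 3*k/8 - 3/16.
Bound: deg f ≤ 4.
Solve for f: f(k) = k*(4*k**3 - 4*k**2 + k - 4)/16 (degree 4 ≤ 4).
Then R = B(k−1)f/C = k*(4*k**3 - 4*k**2 + k - 4)/(16*k**3 + 12*k**2 + 6*k - 3), so s_k = R(k)·t_k = k*(-4*k**3 + 4*k**2 - k + 4).
Check: Δs_k = -16*k**3 - 12*k**2 - 6*k + 3. ✓
Telescope: S(n) = s_(n+1) − s_(0) = -4*n**4 - 12*n**3 - 13*n**2 - 2*n + 3 − (0) = -4*n**4 - 12*n**3 - 13*n**2 - 2*n + 3.

S(n) = - 4 n^{4} - 12 n^{3} - 13 n^{2} - 2 n + 3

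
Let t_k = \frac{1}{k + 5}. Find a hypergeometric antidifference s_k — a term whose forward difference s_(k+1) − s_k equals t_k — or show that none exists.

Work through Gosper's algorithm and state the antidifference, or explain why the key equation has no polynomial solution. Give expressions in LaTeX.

not Gosper-summable; s_k does not exist

The ratio is (k + 5)/(k + 6).
Normal form (A,B,C) = (k + 5, k + 6, 1).
Solve (k + 5)·f(k+1) − (k + 5)·f(k) = 1.
Bound: deg f ≤ 0.
f = c0 ⇒ A·f(k+1) − B(k−1)·f(k) − C = -1. The system {-1 = 0} is inconsistent; no antidifference.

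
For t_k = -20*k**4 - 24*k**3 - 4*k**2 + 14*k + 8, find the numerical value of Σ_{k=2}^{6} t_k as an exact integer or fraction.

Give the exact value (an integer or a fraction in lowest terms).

Σ = -56080

Compute t_(k+1)/t_k: get (10*k**4 + 52*k**3 + 98*k**2 + 73*k + 13)/(10*k**4 + 12*k**3 + 2*k**2 - 7*k - 4).
Gosper form: A/B · C(k+1)/C(k) with A=1, B=1, C=k**4 + 6*k**3/5 + k**2/5 - 7*k/10 - 2/5.
Need (1)·f(k+1) − (1)·f(k) = k**4 + 6*k**3/5 + k**2/5 - 7*k/10 - 2/5.
Degrees (0,0,4) ⇒ d ≤ 5.
Solve for f: f(k) = k*(4*k**4 - 4*k**3 - 4*k**2 - 3*k - 1)/20 (degree 5 ≤ 5).
R(k) = B(k−1)·f(k)/C(k) = k*(4*k**4 - 4*k**3 - 4*k**2 - 3*k - 1)/(2*(10*k**4 + 12*k**3 + 2*k**2 - 7*k - 4)); s_k = R·t_k = k*(-4*k**4 + 4*k**3 + 4*k**2 + 3*k + 1).
Check: Δs_k = -20*k**4 - 24*k**3 - 4*k**2 + 14*k + 8. ✓
Telescoping: Σ = s_(7) − s_(2) = -56098 − (-18) = -56080.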